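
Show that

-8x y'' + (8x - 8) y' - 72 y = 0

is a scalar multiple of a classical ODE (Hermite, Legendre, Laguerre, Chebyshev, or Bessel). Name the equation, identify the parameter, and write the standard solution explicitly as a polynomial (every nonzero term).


All three coefficients share the factor -8; dividing through by -8 gives  x y'' + (1 - x) y' + 9 y = 0.
This matches the Laguerre equation x y'' + (1 - x) y' + n y = 0 with n = 9; the polynomial solution is L_9(x).
With y = sum_k a_k x^k, matching x^k gives (k+1)k a_{k+1} + (k+1) a_{k+1} - k a_k + n a_k = 0, i.e. (k+1)^2 a_{k+1} = (k - n) a_k = (k - 9) a_k. The right side vanishes at k = 9, so the series terminates at degree 9.
Standard normalization L_n(0) = 1 gives a_0 = 1. Work upward with a_{k+1} = (k - 9) a_k / (k+1)^2:
  a_1 = (0 - 9)(1) / 1^2 = -9/1 = -9
  a_2 = (1 - 9)(-9) / 2^2 = 72/4 = 18
  a_3 = (2 - 9)(18) / 3^2 = -126/9 = -14
  a_4 = (3 - 9)(-14) / 4^2 = 84/16 = 21/4
  a_5 = (4 - 9)(21/4) / 5^2 = (-105/4)/25 = -21/20
  a_6 = (5 - 9)(-21/20) / 6^2 = (21/5)/36 = 7/60
  a_7 = (6 - 9)(7/60) / 7^2 = (-7/20)/49 = -1/140
  a_8 = (7 - 9)(-1/140) / 8^2 = (1/70)/64 = 1/4480
  a_9 = (8 - 9)(1/4480) / 9^2 = (-1/4480)/81 = -1/362880
Hence L_9(x) = -x^9/362880 + x^8/4480 - x^7/140 + 7 x^6/60 - 21 x^5/20 + 21 x^4/4 - 14 x^3 + 18 x^2 - 9 x + 1.

L_9(x); series = -x^9/362880 + x^8/4480 - x^7/140 + 7 x^6/60 - 21 x^5/20 + 21 x^4/4 - 14 x^3 + 18 x^2 - 9 x + 1


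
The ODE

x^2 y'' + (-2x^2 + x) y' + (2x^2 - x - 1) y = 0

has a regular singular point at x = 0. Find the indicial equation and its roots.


Divide by x^2 to reach normal form y'' + P_1(x) y' + P_2(x) y = 0 with P_1(x) = -2 + 1/x and P_2(x) = 2 - 1/x - 1/x^2.
x = 0 is a singular point because the y'-coefficient -2 + 1/x has a pole at x = 0 and the y-coefficient 2 - 1/x - 1/x^2 has a pole at x = 0.
It is a regular singular point because x P_1(x) = p(x) = 1 - 2x and x^2 P_2(x) = q(x) = 2x^2 - x - 1 are polynomials, hence analytic at x = 0.
p(0) = 1,  q(0) = -1.
Indicial equation: r(r-1) + p(0) r + q(0) = 0, i.e. r^2 + (p(0) - 1) r + q(0) = 0, i.e. r^2 - 1 = 0.
Discriminant: (0)^2 - 4(-1) = 4, so r = (0 ± 2)/2.
Solving: r_1 = 1, r_2 = -1.

indicial: r^2 - 1 = 0; roots r_1 = 1, r_2 = -1


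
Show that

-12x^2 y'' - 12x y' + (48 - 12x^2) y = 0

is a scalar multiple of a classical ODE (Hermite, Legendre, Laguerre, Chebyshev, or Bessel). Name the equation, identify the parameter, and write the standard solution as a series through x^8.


All three coefficients share the factor -12; dividing through by -12 gives  x^2 y'' + x y' + (x^2 - 4) y = 0.
This matches the Bessel equation x^2 y'' + x y' + (x^2 - nu^2) y = 0 with nu^2 = 4, so nu = 2; the solution bounded at x = 0 is J_2(x).
Frobenius at x = 0: indicial roots ±nu; for r = nu the recurrence k(k + 2nu) c_k = -c_{k-2} gives the standard series J_nu(x) = sum_{k>=0} (-1)^k / (k! (k+nu)!) (x/2)^(2k+nu). Evaluate the first 4 terms:
  k = 0: (-1)^0 / (0! * 2! * 2^2) x^2 = 1/(1*2*4) x^2 = (1/8) x^2
  k = 1: (-1)^1 / (1! * 3! * 2^4) x^4 = -1/(1*6*16) x^4 = (-1/96) x^4
  k = 2: (-1)^2 / (2! * 4! * 2^6) x^6 = 1/(2*24*64) x^6 = (1/3072) x^6
  k = 3: (-1)^3 / (3! * 5! * 2^8) x^8 = -1/(6*120*256) x^8 = (-1/184320) x^8
Hence J_2(x) = -x^8/184320 + x^6/3072 - x^4/96 + x^2/8 + ....

J_2(x); series = -x^8/184320 + x^6/3072 - x^4/96 + x^2/8


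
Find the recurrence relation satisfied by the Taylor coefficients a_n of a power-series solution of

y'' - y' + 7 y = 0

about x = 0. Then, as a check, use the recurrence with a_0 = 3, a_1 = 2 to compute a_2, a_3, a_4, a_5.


Substitute y = sum_n a_n x^n.
y''(x) has coefficient (n+2)(n+1) a_{n+2} at x^n;
-y'(x) has coefficient -(n+1) a_{n+1} at x^n;
7 y(x) has coefficient 7 a_n at x^n.
Matching x^n: (n+2)(n+1) a_{n+2} - (n+1) a_{n+1} + 7 a_n = 0.
Thus a_{n+2} = [(n+1) a_{n+1} - 7 a_n] / ((n+1)(n+2)).

Check with a_0 = 3, a_1 = 2 (apply the recurrence for n = 0, 1, 2, 3): a_0 = 3, a_1 = 2, a_2 = -19/2, a_3 = -11/2, a_4 = 25/6, a_5 = 331/120.

a_(n+2) = [(n+1) a_(n+1) - 7 a_n] / ((n+1)(n+2)); check: a_0 = 3, a_1 = 2, a_2 = -19/2, a_3 = -11/2, a_4 = 25/6, a_5 = 331/120


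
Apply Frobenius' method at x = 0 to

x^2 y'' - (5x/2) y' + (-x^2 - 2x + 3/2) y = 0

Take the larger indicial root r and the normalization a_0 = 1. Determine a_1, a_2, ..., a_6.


Write in Frobenius form y'' + (p(x)/x) y' + (q(x)/x^2) y = 0:
  p(x) = -5/2,  q(x) = -x^2 - 2x + 3/2.
Indicial equation: r(r-1) + (-5/2) r + (3/2) = 0 -> roots r_1 = 3, r_2 = 1/2.
Take r = r_1 = 3. Let y(x) = x^r sum_{n>=0} a_n x^n with a_0 = 1.
Substitute y = x^r sum a_n x^n and match x^{r+n}. The recurrence is
  D(n) a_n - 2 a_{n-1} - 1 a_{n-2} = 0,  where D(n) = (r+n)(r+n-1) + (-5/2)(r+n) + (3/2).
  a_n = [2 a_{n-1} + 1 a_{n-2}] / D(n).
Since the indicial polynomial factors as (r - r_1)(r - r_2), D(n) = (r_1 + n - r_1)(r_1 + n - r_2) = n(n + 5/2).
Evaluating step by step (a_0 = 1):
  n = 1: D(1) = 1(1 + 5/2) = 7/2; numerator = 2(1) = 2; a_1 = (2)/(7/2) = 4/7
  n = 2: D(2) = 2(2 + 5/2) = 9; numerator = 2(4/7) + 1(1) = 15/7; a_2 = (15/7)/(9) = 5/21
  n = 3: D(3) = 3(3 + 5/2) = 33/2; numerator = 2(5/21) + 1(4/7) = 22/21; a_3 = (22/21)/(33/2) = 4/63
  n = 4: D(4) = 4(4 + 5/2) = 26; numerator = 2(4/63) + 1(5/21) = 23/63; a_4 = (23/63)/(26) = 23/1638
  n = 5: D(5) = 5(5 + 5/2) = 75/2; numerator = 2(23/1638) + 1(4/63) = 25/273; a_5 = (25/273)/(75/2) = 2/819
  n = 6: D(6) = 6(6 + 5/2) = 51; numerator = 2(2/819) + 1(23/1638) = 31/1638; a_6 = (31/1638)/(51) = 31/83538

r = 3; a_0 = 1; a_1 = 4/7; a_2 = 5/21; a_3 = 4/63; a_4 = 23/1638; a_5 = 2/819; a_6 = 31/83538


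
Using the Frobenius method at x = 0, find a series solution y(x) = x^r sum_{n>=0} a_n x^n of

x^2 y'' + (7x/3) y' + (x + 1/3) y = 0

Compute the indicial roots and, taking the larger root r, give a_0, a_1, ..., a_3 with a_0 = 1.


Write in Frobenius form y'' + (p(x)/x) y' + (q(x)/x^2) y = 0:
  p(x) = 7/3,  q(x) = x + 1/3.
Indicial equation: r(r-1) + (7/3) r + (1/3) = 0 -> roots r_1 = -1/3, r_2 = -1.
Take r = r_1 = -1/3. Let y(x) = x^r sum_{n>=0} a_n x^n with a_0 = 1.
Substitute y = x^r sum a_n x^n and match x^{r+n}. The recurrence is
  D(n) a_n + 1 a_{n-1} = 0,  where D(n) = (r+n)(r+n-1) + (7/3)(r+n) + (1/3).
  a_n = -1 / D(n) * a_{n-1}.
Since the indicial polynomial factors as (r - r_1)(r - r_2), D(n) = (r_1 + n - r_1)(r_1 + n - r_2) = n(n + 2/3).
Evaluating step by step (a_0 = 1):
  n = 1: D(1) = 1(1 + 2/3) = 5/3; numerator = -1(1) = -1; a_1 = (-1)/(5/3) = -3/5
  n = 2: D(2) = 2(2 + 2/3) = 16/3; numerator = -1(-3/5) = 3/5; a_2 = (3/5)/(16/3) = 9/80
  n = 3: D(3) = 3(3 + 2/3) = 11; numerator = -1(9/80) = -9/80; a_3 = (-9/80)/(11) = -9/880

r = -1/3; a_0 = 1; a_1 = -3/5; a_2 = 9/80; a_3 = -9/880


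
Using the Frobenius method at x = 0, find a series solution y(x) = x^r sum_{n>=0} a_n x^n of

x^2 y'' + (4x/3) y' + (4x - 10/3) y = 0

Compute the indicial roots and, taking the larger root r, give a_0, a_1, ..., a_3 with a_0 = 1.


Write in Frobenius form y'' + (p(x)/x) y' + (q(x)/x^2) y = 0:
  p(x) = 4/3,  q(x) = 4x - 10/3.
Indicial equation: r(r-1) + (4/3) r + (-10/3) = 0 -> roots r_1 = 5/3, r_2 = -2.
Take r = r_1 = 5/3. Let y(x) = x^r sum_{n>=0} a_n x^n with a_0 = 1.
Substitute y = x^r sum a_n x^n and match x^{r+n}. The recurrence is
  D(n) a_n + 4 a_{n-1} = 0,  where D(n) = (r+n)(r+n-1) + (4/3)(r+n) + (-10/3).
  a_n = -4 / D(n) * a_{n-1}.
Since the indicial polynomial factors as (r - r_1)(r - r_2), D(n) = (r_1 + n - r_1)(r_1 + n - r_2) = n(n + 11/3).
Evaluating step by step (a_0 = 1):
  n = 1: D(1) = 1(1 + 11/3) = 14/3; numerator = -4(1) = -4; a_1 = (-4)/(14/3) = -6/7
  n = 2: D(2) = 2(2 + 11/3) = 34/3; numerator = -4(-6/7) = 24/7; a_2 = (24/7)/(34/3) = 36/119
  n = 3: D(3) = 3(3 + 11/3) = 20; numerator = -4(36/119) = -144/119; a_3 = (-144/119)/(20) = -36/595

r = 5/3; a_0 = 1; a_1 = -6/7; a_2 = 36/119; a_3 = -36/595


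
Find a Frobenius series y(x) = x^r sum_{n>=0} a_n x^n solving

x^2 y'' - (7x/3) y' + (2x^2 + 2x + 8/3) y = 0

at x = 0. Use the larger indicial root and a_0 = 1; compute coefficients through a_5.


Write in Frobenius form y'' + (p(x)/x) y' + (q(x)/x^2) y = 0:
  p(x) = -7/3,  q(x) = 2x^2 + 2x + 8/3.
Indicial equation: r(r-1) + (-7/3) r + (8/3) = 0 -> roots r_1 = 2, r_2 = 4/3.
Take r = r_1 = 2. Let y(x) = x^r sum_{n>=0} a_n x^n with a_0 = 1.
Substitute y = x^r sum a_n x^n and match x^{r+n}. The recurrence is
  D(n) a_n + 2 a_{n-1} + 2 a_{n-2} = 0,  where D(n) = (r+n)(r+n-1) + (-7/3)(r+n) + (8/3).
  a_n = [-2 a_{n-1} - 2 a_{n-2}] / D(n).
Since the indicial polynomial factors as (r - r_1)(r - r_2), D(n) = (r_1 + n - r_1)(r_1 + n - r_2) = n(n + 2/3).
Evaluating step by step (a_0 = 1):
  n = 1: D(1) = 1(1 + 2/3) = 5/3; numerator = -2(1) = -2; a_1 = (-2)/(5/3) = -6/5
  n = 2: D(2) = 2(2 + 2/3) = 16/3; numerator = -2(-6/5) - 2(1) = 2/5; a_2 = (2/5)/(16/3) = 3/40
  n = 3: D(3) = 3(3 + 2/3) = 11; numerator = -2(3/40) - 2(-6/5) = 9/4; a_3 = (9/4)/(11) = 9/44
  n = 4: D(4) = 4(4 + 2/3) = 56/3; numerator = -2(9/44) - 2(3/40) = -123/220; a_4 = (-123/220)/(56/3) = -369/12320
  n = 5: D(5) = 5(5 + 2/3) = 85/3; numerator = -2(-369/12320) - 2(9/44) = -2151/6160; a_5 = (-2151/6160)/(85/3) = -6453/523600

r = 2; a_0 = 1; a_1 = -6/5; a_2 = 3/40; a_3 = 9/44; a_4 = -369/12320; a_5 = -6453/523600


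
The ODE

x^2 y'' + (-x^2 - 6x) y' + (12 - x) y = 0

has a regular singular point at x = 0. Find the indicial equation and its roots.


Divide by x^2 to reach normal form y'' + P_1(x) y' + P_2(x) y = 0 with P_1(x) = -1 - 6/x and P_2(x) = -1/x + 12/x^2.
x = 0 is a singular point because the y'-coefficient -1 - 6/x has a pole at x = 0 and the y-coefficient -1/x + 12/x^2 has a pole at x = 0.
It is a regular singular point because x P_1(x) = p(x) = -x - 6 and x^2 P_2(x) = q(x) = 12 - x are polynomials, hence analytic at x = 0.
p(0) = -6,  q(0) = 12.
Indicial equation: r(r-1) + p(0) r + q(0) = 0, i.e. r^2 + (p(0) - 1) r + q(0) = 0, i.e. r^2 - 7 r + 12 = 0.
Discriminant: (-7)^2 - 4(12) = 1, so r = (7 ± 1)/2.
Solving: r_1 = 4, r_2 = 3.

indicial: r^2 - 7 r + 12 = 0; roots r_1 = 4, r_2 = 3


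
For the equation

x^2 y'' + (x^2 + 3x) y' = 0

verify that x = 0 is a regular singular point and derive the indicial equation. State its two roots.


Divide by x^2 to reach normal form y'' + P_1(x) y' + P_2(x) y = 0 with P_1(x) = 1 + 3/x and P_2(x) = 0.
x = 0 is a singular point because the y'-coefficient 1 + 3/x has a pole at x = 0.
It is a regular singular point because x P_1(x) = p(x) = x + 3 and x^2 P_2(x) = q(x) = 0 are polynomials, hence analytic at x = 0.
p(0) = 3,  q(0) = 0.
Indicial equation: r(r-1) + p(0) r + q(0) = 0, i.e. r^2 + (p(0) - 1) r + q(0) = 0, i.e. r^2 + 2 r = 0.
Discriminant: (2)^2 - 4(0) = 4, so r = (-2 ± 2)/2.
Solving: r_1 = 0, r_2 = -2.

indicial: r^2 + 2 r = 0; roots r_1 = 0, r_2 = -2


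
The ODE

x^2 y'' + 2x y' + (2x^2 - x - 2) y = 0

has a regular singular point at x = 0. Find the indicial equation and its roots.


Divide by x^2 to reach normal form y'' + P_1(x) y' + P_2(x) y = 0 with P_1(x) = 2/x and P_2(x) = 2 - 1/x - 2/x^2.
x = 0 is a singular point because the y'-coefficient 2/x has a pole at x = 0 and the y-coefficient 2 - 1/x - 2/x^2 has a pole at x = 0.
It is a regular singular point because x P_1(x) = p(x) = 2 and x^2 P_2(x) = q(x) = 2x^2 - x - 2 are polynomials, hence analytic at x = 0.
p(0) = 2,  q(0) = -2.
Indicial equation: r(r-1) + p(0) r + q(0) = 0, i.e. r^2 + (p(0) - 1) r + q(0) = 0, i.e. r^2 + 1 r - 2 = 0.
Discriminant: (1)^2 - 4(-2) = 9, so r = (-1 ± 3)/2.
Solving: r_1 = 1, r_2 = -2.

indicial: r^2 + 1 r - 2 = 0; roots r_1 = 1, r_2 = -2


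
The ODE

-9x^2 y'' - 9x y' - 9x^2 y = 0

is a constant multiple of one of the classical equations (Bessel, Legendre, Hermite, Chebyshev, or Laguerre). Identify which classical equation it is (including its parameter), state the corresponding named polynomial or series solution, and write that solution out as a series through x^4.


All three coefficients share the factor -9; dividing through by -9 gives  x^2 y'' + x y' + x^2 y = 0.
This matches the Bessel equation x^2 y'' + x y' + (x^2 - nu^2) y = 0 with nu^2 = 0, so nu = 0; the solution bounded at x = 0 is J_0(x).
Frobenius at x = 0: indicial roots ±nu; for r = nu the recurrence k(k + 2nu) c_k = -c_{k-2} gives the standard series J_nu(x) = sum_{k>=0} (-1)^k / (k! (k+nu)!) (x/2)^(2k+nu). Evaluate the first 3 terms:
  k = 0: (-1)^0 / (0! * 0! * 2^0) x^0 = 1/(1*1*1) x^0 = (1) x^0
  k = 1: (-1)^1 / (1! * 1! * 2^2) x^2 = -1/(1*1*4) x^2 = (-1/4) x^2
  k = 2: (-1)^2 / (2! * 2! * 2^4) x^4 = 1/(2*2*16) x^4 = (1/64) x^4
Hence J_0(x) = x^4/64 - x^2/4 + 1 + ....

J_0(x); series = x^4/64 - x^2/4 + 1


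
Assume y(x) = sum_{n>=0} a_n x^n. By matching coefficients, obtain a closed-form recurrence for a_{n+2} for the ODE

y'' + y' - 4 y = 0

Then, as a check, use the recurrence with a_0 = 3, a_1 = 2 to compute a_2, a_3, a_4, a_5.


Substitute y = sum_n a_n x^n.
y''(x) has coefficient (n+2)(n+1) a_{n+2} at x^n;
y'(x) has coefficient (n+1) a_{n+1} at x^n;
-4 y(x) has coefficient -4 a_n at x^n.
Matching x^n: (n+2)(n+1) a_{n+2} + (n+1) a_{n+1} - 4 a_n = 0.
Thus a_{n+2} = [-(n+1) a_{n+1} + 4 a_n] / ((n+1)(n+2)).

Check with a_0 = 3, a_1 = 2 (apply the recurrence for n = 0, 1, 2, 3): a_0 = 3, a_1 = 2, a_2 = 5, a_3 = -1/3, a_4 = 7/4, a_5 = -5/12.

a_(n+2) = [-(n+1) a_(n+1) + 4 a_n] / ((n+1)(n+2)); check: a_0 = 3, a_1 = 2, a_2 = 5, a_3 = -1/3, a_4 = 7/4, a_5 = -5/12


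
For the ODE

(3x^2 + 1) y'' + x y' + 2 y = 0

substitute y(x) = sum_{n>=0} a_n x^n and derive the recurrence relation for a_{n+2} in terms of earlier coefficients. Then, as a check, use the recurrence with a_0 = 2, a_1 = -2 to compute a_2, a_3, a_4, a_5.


Substitute y = sum_n a_n x^n.
(1 + 3 x^2) y'' contributes (n+2)(n+1) a_{n+2} + 3 n(n-1) a_n at x^n.
x y'(x) contributes n a_n at x^n.
2 y(x) contributes 2 a_n at x^n.
Matching x^n: (n+2)(n+1) a_{n+2} + (3 n(n-1) + n + 2) a_n = 0.
Thus a_{n+2} = (-3 n(n-1) - n - 2) / ((n+1)(n+2)) * a_n.

Check with a_0 = 2, a_1 = -2 (apply the recurrence for n = 0, 1, 2, 3): a_0 = 2, a_1 = -2, a_2 = -2, a_3 = 1, a_4 = 5/3, a_5 = -23/20.

a_(n+2) = (-3 n(n-1) - n - 2) / ((n+1)(n+2)) * a_n; check: a_0 = 2, a_1 = -2, a_2 = -2, a_3 = 1, a_4 = 5/3, a_5 = -23/20


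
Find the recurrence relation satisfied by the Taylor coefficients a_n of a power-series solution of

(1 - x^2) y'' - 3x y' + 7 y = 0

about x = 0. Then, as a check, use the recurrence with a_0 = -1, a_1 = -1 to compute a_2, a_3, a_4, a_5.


Substitute y = sum_n a_n x^n.
(1 - 1 x^2) y'' contributes (n+2)(n+1) a_{n+2} - n(n-1) a_n at x^n.
-3 x y'(x) contributes -3 n a_n at x^n.
7 y(x) contributes 7 a_n at x^n.
Matching x^n: (n+2)(n+1) a_{n+2} + (-n(n-1) - 3 n + 7) a_n = 0.
Thus a_{n+2} = (n(n-1) + 3 n - 7) / ((n+1)(n+2)) * a_n.

Check with a_0 = -1, a_1 = -1 (apply the recurrence for n = 0, 1, 2, 3): a_0 = -1, a_1 = -1, a_2 = 7/2, a_3 = 2/3, a_4 = 7/24, a_5 = 4/15.

a_(n+2) = (n(n-1) + 3 n - 7) / ((n+1)(n+2)) * a_n; check: a_0 = -1, a_1 = -1, a_2 = 7/2, a_3 = 2/3, a_4 = 7/24, a_5 = 4/15


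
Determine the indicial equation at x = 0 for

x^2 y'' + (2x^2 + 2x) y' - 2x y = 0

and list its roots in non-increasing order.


Divide by x^2 to reach normal form y'' + P_1(x) y' + P_2(x) y = 0 with P_1(x) = 2 + 2/x and P_2(x) = -2/x.
x = 0 is a singular point because the y'-coefficient 2 + 2/x has a pole at x = 0 and the y-coefficient -2/x has a pole at x = 0.
It is a regular singular point because x P_1(x) = p(x) = 2x + 2 and x^2 P_2(x) = q(x) = -2x are polynomials, hence analytic at x = 0.
p(0) = 2,  q(0) = 0.
Indicial equation: r(r-1) + p(0) r + q(0) = 0, i.e. r^2 + (p(0) - 1) r + q(0) = 0, i.e. r^2 + 1 r = 0.
Discriminant: (1)^2 - 4(0) = 1, so r = (-1 ± 1)/2.
Solving: r_1 = 0, r_2 = -1.

indicial: r^2 + 1 r = 0; roots r_1 = 0, r_2 = -1


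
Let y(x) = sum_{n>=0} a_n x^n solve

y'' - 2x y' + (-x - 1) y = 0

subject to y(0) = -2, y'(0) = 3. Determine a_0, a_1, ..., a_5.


Ansatz: y(x) = sum_{n>=0} a_n x^n, so y'(x) = sum_{n>=1} n a_n x^(n-1) and y''(x) = sum_{n>=2} n(n-1) a_n x^(n-2).
Substitute into P(x) y'' + Q(x) y' + R(x) y = 0 with P(x) = 1, Q(x) = -2x, R(x) = -x - 1, and match powers of x.
Initial conditions: a_0 = -2, a_1 = 3.
Setting the coefficient of each power of x to zero and solving order by order (substituting the coefficients already found):
  x^0: 2 a_2 - a_0 = 0  ->  2 a_2 = a_0 = -2  ->  a_2 = -1
  x^1: 6 a_3 - 3 a_1 - a_0 = 0  ->  6 a_3 = 3 a_1 + a_0 = 7  ->  a_3 = 7/6
  x^2: 12 a_4 - 5 a_2 - a_1 = 0  ->  12 a_4 = 5 a_2 + a_1 = -2  ->  a_4 = -1/6
  x^3: 20 a_5 - 7 a_3 - a_2 = 0  ->  20 a_5 = 7 a_3 + a_2 = 43/6  ->  a_5 = 43/120
Truncated series: y(x) = -2 + 3 x - x^2 + (7/6) x^3 - (1/6) x^4 + (43/120) x^5 + O(x^6).

a_0 = -2; a_1 = 3; a_2 = -1; a_3 = 7/6; a_4 = -1/6; a_5 = 43/120


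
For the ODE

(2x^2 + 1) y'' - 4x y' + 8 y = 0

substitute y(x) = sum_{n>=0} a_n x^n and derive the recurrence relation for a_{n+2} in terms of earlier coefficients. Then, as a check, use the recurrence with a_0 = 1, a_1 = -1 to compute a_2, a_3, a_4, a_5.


Substitute y = sum_n a_n x^n.
(1 + 2 x^2) y'' contributes (n+2)(n+1) a_{n+2} + 2 n(n-1) a_n at x^n.
-4 x y'(x) contributes -4 n a_n at x^n.
8 y(x) contributes 8 a_n at x^n.
Matching x^n: (n+2)(n+1) a_{n+2} + (2 n(n-1) - 4 n + 8) a_n = 0.
Thus a_{n+2} = (-2 n(n-1) + 4 n - 8) / ((n+1)(n+2)) * a_n.

Check with a_0 = 1, a_1 = -1 (apply the recurrence for n = 0, 1, 2, 3): a_0 = 1, a_1 = -1, a_2 = -4, a_3 = 2/3, a_4 = 4/3, a_5 = -4/15.

a_(n+2) = (-2 n(n-1) + 4 n - 8) / ((n+1)(n+2)) * a_n; check: a_0 = 1, a_1 = -1, a_2 = -4, a_3 = 2/3, a_4 = 4/3, a_5 = -4/15


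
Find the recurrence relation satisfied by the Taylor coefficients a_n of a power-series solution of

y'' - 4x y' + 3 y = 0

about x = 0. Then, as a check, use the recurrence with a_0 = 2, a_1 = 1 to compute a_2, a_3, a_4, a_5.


Substitute y = sum_n a_n x^n.
y''(x) has coefficient (n+2)(n+1) a_{n+2} at x^n;
-4 x y'(x) has coefficient -4 n a_n at x^n (shift);
3 y(x) has coefficient 3 a_n at x^n.
Matching x^n: (n+2)(n+1) a_{n+2} + (-4n + 3) a_n = 0.
Thus a_{n+2} = (4n - 3) / ((n+1)(n+2)) * a_n.

Check with a_0 = 2, a_1 = 1 (apply the recurrence for n = 0, 1, 2, 3): a_0 = 2, a_1 = 1, a_2 = -3, a_3 = 1/6, a_4 = -5/4, a_5 = 3/40.

a_(n+2) = (4n - 3) / ((n+1)(n+2)) * a_n; check: a_0 = 2, a_1 = 1, a_2 = -3, a_3 = 1/6, a_4 = -5/4, a_5 = 3/40


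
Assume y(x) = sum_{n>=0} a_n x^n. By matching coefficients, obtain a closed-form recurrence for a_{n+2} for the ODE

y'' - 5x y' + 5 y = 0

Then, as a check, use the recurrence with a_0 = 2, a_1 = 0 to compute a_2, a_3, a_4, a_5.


Substitute y = sum_n a_n x^n.
y''(x) has coefficient (n+2)(n+1) a_{n+2} at x^n;
-5 x y'(x) has coefficient -5 n a_n at x^n (shift);
5 y(x) has coefficient 5 a_n at x^n.
Matching x^n: (n+2)(n+1) a_{n+2} + (-5n + 5) a_n = 0.
Thus a_{n+2} = (5n - 5) / ((n+1)(n+2)) * a_n.

Check with a_0 = 2, a_1 = 0 (apply the recurrence for n = 0, 1, 2, 3): a_0 = 2, a_1 = 0, a_2 = -5, a_3 = 0, a_4 = -25/12, a_5 = 0.

a_(n+2) = (5n - 5) / ((n+1)(n+2)) * a_n; check: a_0 = 2, a_1 = 0, a_2 = -5, a_3 = 0, a_4 = -25/12, a_5 = 0


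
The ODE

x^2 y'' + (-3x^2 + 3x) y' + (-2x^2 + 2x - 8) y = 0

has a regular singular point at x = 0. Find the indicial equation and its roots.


Divide by x^2 to reach normal form y'' + P_1(x) y' + P_2(x) y = 0 with P_1(x) = -3 + 3/x and P_2(x) = -2 + 2/x - 8/x^2.
x = 0 is a singular point because the y'-coefficient -3 + 3/x has a pole at x = 0 and the y-coefficient -2 + 2/x - 8/x^2 has a pole at x = 0.
It is a regular singular point because x P_1(x) = p(x) = 3 - 3x and x^2 P_2(x) = q(x) = -2x^2 + 2x - 8 are polynomials, hence analytic at x = 0.
p(0) = 3,  q(0) = -8.
Indicial equation: r(r-1) + p(0) r + q(0) = 0, i.e. r^2 + (p(0) - 1) r + q(0) = 0, i.e. r^2 + 2 r - 8 = 0.
Discriminant: (2)^2 - 4(-8) = 36, so r = (-2 ± 6)/2.
Solving: r_1 = 2, r_2 = -4.

indicial: r^2 + 2 r - 8 = 0; roots r_1 = 2, r_2 = -4


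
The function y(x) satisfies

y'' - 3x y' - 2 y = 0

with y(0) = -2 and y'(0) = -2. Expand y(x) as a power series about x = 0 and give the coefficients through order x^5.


Ansatz: y(x) = sum_{n>=0} a_n x^n, so y'(x) = sum_{n>=1} n a_n x^(n-1) and y''(x) = sum_{n>=2} n(n-1) a_n x^(n-2).
Substitute into P(x) y'' + Q(x) y' + R(x) y = 0 with P(x) = 1, Q(x) = -3x, R(x) = -2, and match powers of x.
Initial conditions: a_0 = -2, a_1 = -2.
Setting the coefficient of each power of x to zero and solving order by order (substituting the coefficients already found):
  x^0: 2 a_2 - 2 a_0 = 0  ->  2 a_2 = 2 a_0 = -4  ->  a_2 = -2
  x^1: 6 a_3 - 5 a_1 = 0  ->  6 a_3 = 5 a_1 = -10  ->  a_3 = -5/3
  x^2: 12 a_4 - 8 a_2 = 0  ->  12 a_4 = 8 a_2 = -16  ->  a_4 = -4/3
  x^3: 20 a_5 - 11 a_3 = 0  ->  20 a_5 = 11 a_3 = -55/3  ->  a_5 = -11/12
Truncated series: y(x) = -2 - 2 x - 2 x^2 - (5/3) x^3 - (4/3) x^4 - (11/12) x^5 + O(x^6).

a_0 = -2; a_1 = -2; a_2 = -2; a_3 = -5/3; a_4 = -4/3; a_5 = -11/12


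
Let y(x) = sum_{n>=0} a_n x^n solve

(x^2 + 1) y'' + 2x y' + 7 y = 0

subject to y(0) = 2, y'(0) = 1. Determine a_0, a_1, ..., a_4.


Ansatz: y(x) = sum_{n>=0} a_n x^n, so y'(x) = sum_{n>=1} n a_n x^(n-1) and y''(x) = sum_{n>=2} n(n-1) a_n x^(n-2).
Substitute into P(x) y'' + Q(x) y' + R(x) y = 0 with P(x) = x^2 + 1, Q(x) = 2x, R(x) = 7, and match powers of x.
Initial conditions: a_0 = 2, a_1 = 1.
Setting the coefficient of each power of x to zero and solving order by order (substituting the coefficients already found):
  x^0: 2 a_2 + 7 a_0 = 0  ->  2 a_2 = -7 a_0 = -14  ->  a_2 = -7
  x^1: 6 a_3 + 9 a_1 = 0  ->  6 a_3 = -9 a_1 = -9  ->  a_3 = -3/2
  x^2: 12 a_4 + 13 a_2 = 0  ->  12 a_4 = -13 a_2 = 91  ->  a_4 = 91/12
Truncated series: y(x) = 2 + x - 7 x^2 - (3/2) x^3 + (91/12) x^4 + O(x^5).

a_0 = 2; a_1 = 1; a_2 = -7; a_3 = -3/2; a_4 = 91/12


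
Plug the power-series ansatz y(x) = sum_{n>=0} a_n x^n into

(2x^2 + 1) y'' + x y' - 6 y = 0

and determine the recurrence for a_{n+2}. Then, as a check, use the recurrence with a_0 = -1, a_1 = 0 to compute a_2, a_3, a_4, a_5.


Substitute y = sum_n a_n x^n.
(1 + 2 x^2) y'' contributes (n+2)(n+1) a_{n+2} + 2 n(n-1) a_n at x^n.
x y'(x) contributes n a_n at x^n.
-6 y(x) contributes -6 a_n at x^n.
Matching x^n: (n+2)(n+1) a_{n+2} + (2 n(n-1) + n - 6) a_n = 0.
Thus a_{n+2} = (-2 n(n-1) - n + 6) / ((n+1)(n+2)) * a_n.

Check with a_0 = -1, a_1 = 0 (apply the recurrence for n = 0, 1, 2, 3): a_0 = -1, a_1 = 0, a_2 = -3, a_3 = 0, a_4 = 0, a_5 = 0.

a_(n+2) = (-2 n(n-1) - n + 6) / ((n+1)(n+2)) * a_n; check: a_0 = -1, a_1 = 0, a_2 = -3, a_3 = 0, a_4 = 0, a_5 = 0


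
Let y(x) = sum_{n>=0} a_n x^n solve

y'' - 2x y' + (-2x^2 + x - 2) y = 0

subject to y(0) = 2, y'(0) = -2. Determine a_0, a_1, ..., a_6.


Ansatz: y(x) = sum_{n>=0} a_n x^n, so y'(x) = sum_{n>=1} n a_n x^(n-1) and y''(x) = sum_{n>=2} n(n-1) a_n x^(n-2).
Substitute into P(x) y'' + Q(x) y' + R(x) y = 0 with P(x) = 1, Q(x) = -2x, R(x) = -2x^2 + x - 2, and match powers of x.
Initial conditions: a_0 = 2, a_1 = -2.
Setting the coefficient of each power of x to zero and solving order by order (substituting the coefficients already found):
  x^0: 2 a_2 - 2 a_0 = 0  ->  2 a_2 = 2 a_0 = 4  ->  a_2 = 2
  x^1: 6 a_3 - 4 a_1 + a_0 = 0  ->  6 a_3 = 4 a_1 - a_0 = -10  ->  a_3 = -5/3
  x^2: 12 a_4 - 6 a_2 + a_1 - 2 a_0 = 0  ->  12 a_4 = 6 a_2 - a_1 + 2 a_0 = 18  ->  a_4 = 3/2
  x^3: 20 a_5 - 8 a_3 + a_2 - 2 a_1 = 0  ->  20 a_5 = 8 a_3 - a_2 + 2 a_1 = -58/3  ->  a_5 = -29/30
  x^4: 30 a_6 - 10 a_4 + a_3 - 2 a_2 = 0  ->  30 a_6 = 10 a_4 - a_3 + 2 a_2 = 62/3  ->  a_6 = 31/45
Truncated series: y(x) = 2 - 2 x + 2 x^2 - (5/3) x^3 + (3/2) x^4 - (29/30) x^5 + (31/45) x^6 + O(x^7).

a_0 = 2; a_1 = -2; a_2 = 2; a_3 = -5/3; a_4 = 3/2; a_5 = -29/30; a_6 = 31/45


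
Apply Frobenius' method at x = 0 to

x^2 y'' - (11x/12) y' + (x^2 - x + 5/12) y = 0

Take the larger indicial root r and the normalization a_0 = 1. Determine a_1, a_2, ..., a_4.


Write in Frobenius form y'' + (p(x)/x) y' + (q(x)/x^2) y = 0:
  p(x) = -11/12,  q(x) = x^2 - x + 5/12.
Indicial equation: r(r-1) + (-11/12) r + (5/12) = 0 -> roots r_1 = 5/3, r_2 = 1/4.
Take r = r_1 = 5/3. Let y(x) = x^r sum_{n>=0} a_n x^n with a_0 = 1.
Substitute y = x^r sum a_n x^n and match x^{r+n}. The recurrence is
  D(n) a_n - 1 a_{n-1} + 1 a_{n-2} = 0,  where D(n) = (r+n)(r+n-1) + (-11/12)(r+n) + (5/12).
  a_n = [1 a_{n-1} - 1 a_{n-2}] / D(n).
Since the indicial polynomial factors as (r - r_1)(r - r_2), D(n) = (r_1 + n - r_1)(r_1 + n - r_2) = n(n + 17/12).
Evaluating step by step (a_0 = 1):
  n = 1: D(1) = 1(1 + 17/12) = 29/12; numerator = 1(1) = 1; a_1 = (1)/(29/12) = 12/29
  n = 2: D(2) = 2(2 + 17/12) = 41/6; numerator = 1(12/29) - 1(1) = -17/29; a_2 = (-17/29)/(41/6) = -102/1189
  n = 3: D(3) = 3(3 + 17/12) = 53/4; numerator = 1(-102/1189) - 1(12/29) = -594/1189; a_3 = (-594/1189)/(53/4) = -2376/63017
  n = 4: D(4) = 4(4 + 17/12) = 65/3; numerator = 1(-2376/63017) - 1(-102/1189) = 3030/63017; a_4 = (3030/63017)/(65/3) = 1818/819221

r = 5/3; a_0 = 1; a_1 = 12/29; a_2 = -102/1189; a_3 = -2376/63017; a_4 = 1818/819221


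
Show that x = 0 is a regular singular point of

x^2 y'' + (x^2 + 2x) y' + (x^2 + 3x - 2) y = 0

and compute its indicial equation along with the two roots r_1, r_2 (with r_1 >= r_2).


Divide by x^2 to reach normal form y'' + P_1(x) y' + P_2(x) y = 0 with P_1(x) = 1 + 2/x and P_2(x) = 1 + 3/x - 2/x^2.
x = 0 is a singular point because the y'-coefficient 1 + 2/x has a pole at x = 0 and the y-coefficient 1 + 3/x - 2/x^2 has a pole at x = 0.
It is a regular singular point because x P_1(x) = p(x) = x + 2 and x^2 P_2(x) = q(x) = x^2 + 3x - 2 are polynomials, hence analytic at x = 0.
p(0) = 2,  q(0) = -2.
Indicial equation: r(r-1) + p(0) r + q(0) = 0, i.e. r^2 + (p(0) - 1) r + q(0) = 0, i.e. r^2 + 1 r - 2 = 0.
Discriminant: (1)^2 - 4(-2) = 9, so r = (-1 ± 3)/2.
Solving: r_1 = 1, r_2 = -2.

indicial: r^2 + 1 r - 2 = 0; roots r_1 = 1, r_2 = -2


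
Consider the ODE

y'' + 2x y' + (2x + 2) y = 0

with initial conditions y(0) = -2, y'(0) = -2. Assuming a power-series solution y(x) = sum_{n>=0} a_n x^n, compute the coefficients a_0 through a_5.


Ansatz: y(x) = sum_{n>=0} a_n x^n, so y'(x) = sum_{n>=1} n a_n x^(n-1) and y''(x) = sum_{n>=2} n(n-1) a_n x^(n-2).
Substitute into P(x) y'' + Q(x) y' + R(x) y = 0 with P(x) = 1, Q(x) = 2x, R(x) = 2x + 2, and match powers of x.
Initial conditions: a_0 = -2, a_1 = -2.
Setting the coefficient of each power of x to zero and solving order by order (substituting the coefficients already found):
  x^0: 2 a_2 + 2 a_0 = 0  ->  2 a_2 = -2 a_0 = 4  ->  a_2 = 2
  x^1: 6 a_3 + 4 a_1 + 2 a_0 = 0  ->  6 a_3 = -4 a_1 - 2 a_0 = 12  ->  a_3 = 2
  x^2: 12 a_4 + 6 a_2 + 2 a_1 = 0  ->  12 a_4 = -6 a_2 - 2 a_1 = -8  ->  a_4 = -2/3
  x^3: 20 a_5 + 8 a_3 + 2 a_2 = 0  ->  20 a_5 = -8 a_3 - 2 a_2 = -20  ->  a_5 = -1
Truncated series: y(x) = -2 - 2 x + 2 x^2 + 2 x^3 - (2/3) x^4 - x^5 + O(x^6).

a_0 = -2; a_1 = -2; a_2 = 2; a_3 = 2; a_4 = -2/3; a_5 = -1


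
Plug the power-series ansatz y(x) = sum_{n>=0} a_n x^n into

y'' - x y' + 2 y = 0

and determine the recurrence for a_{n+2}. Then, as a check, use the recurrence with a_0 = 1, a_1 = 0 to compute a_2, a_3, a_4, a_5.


Substitute y = sum_n a_n x^n.
y''(x) has coefficient (n+2)(n+1) a_{n+2} at x^n;
-x y'(x) has coefficient -n a_n at x^n (shift);
2 y(x) has coefficient 2 a_n at x^n.
Matching x^n: (n+2)(n+1) a_{n+2} + (-n + 2) a_n = 0.
Thus a_{n+2} = (n - 2) / ((n+1)(n+2)) * a_n.

Check with a_0 = 1, a_1 = 0 (apply the recurrence for n = 0, 1, 2, 3): a_0 = 1, a_1 = 0, a_2 = -1, a_3 = 0, a_4 = 0, a_5 = 0.

a_(n+2) = (n - 2) / ((n+1)(n+2)) * a_n; check: a_0 = 1, a_1 = 0, a_2 = -1, a_3 = 0, a_4 = 0, a_5 = 0


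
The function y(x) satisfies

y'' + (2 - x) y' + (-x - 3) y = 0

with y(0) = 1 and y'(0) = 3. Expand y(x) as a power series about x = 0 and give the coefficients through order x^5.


Ansatz: y(x) = sum_{n>=0} a_n x^n, so y'(x) = sum_{n>=1} n a_n x^(n-1) and y''(x) = sum_{n>=2} n(n-1) a_n x^(n-2).
Substitute into P(x) y'' + Q(x) y' + R(x) y = 0 with P(x) = 1, Q(x) = 2 - x, R(x) = -x - 3, and match powers of x.
Initial conditions: a_0 = 1, a_1 = 3.
Setting the coefficient of each power of x to zero and solving order by order (substituting the coefficients already found):
  x^0: 2 a_2 + 2 a_1 - 3 a_0 = 0  ->  2 a_2 = -2 a_1 + 3 a_0 = -3  ->  a_2 = -3/2
  x^1: 6 a_3 + 4 a_2 - 4 a_1 - a_0 = 0  ->  6 a_3 = -4 a_2 + 4 a_1 + a_0 = 19  ->  a_3 = 19/6
  x^2: 12 a_4 + 6 a_3 - 5 a_2 - a_1 = 0  ->  12 a_4 = -6 a_3 + 5 a_2 + a_1 = -47/2  ->  a_4 = -47/24
  x^3: 20 a_5 + 8 a_4 - 6 a_3 - a_2 = 0  ->  20 a_5 = -8 a_4 + 6 a_3 + a_2 = 199/6  ->  a_5 = 199/120
Truncated series: y(x) = 1 + 3 x - (3/2) x^2 + (19/6) x^3 - (47/24) x^4 + (199/120) x^5 + O(x^6).

a_0 = 1; a_1 = 3; a_2 = -3/2; a_3 = 19/6; a_4 = -47/24; a_5 = 199/120


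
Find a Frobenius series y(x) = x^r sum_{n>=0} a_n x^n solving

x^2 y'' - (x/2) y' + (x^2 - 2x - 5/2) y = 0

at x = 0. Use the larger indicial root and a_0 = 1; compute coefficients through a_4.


Write in Frobenius form y'' + (p(x)/x) y' + (q(x)/x^2) y = 0:
  p(x) = -1/2,  q(x) = x^2 - 2x - 5/2.
Indicial equation: r(r-1) + (-1/2) r + (-5/2) = 0 -> roots r_1 = 5/2, r_2 = -1.
Take r = r_1 = 5/2. Let y(x) = x^r sum_{n>=0} a_n x^n with a_0 = 1.
Substitute y = x^r sum a_n x^n and match x^{r+n}. The recurrence is
  D(n) a_n - 2 a_{n-1} + 1 a_{n-2} = 0,  where D(n) = (r+n)(r+n-1) + (-1/2)(r+n) + (-5/2).
  a_n = [2 a_{n-1} - 1 a_{n-2}] / D(n).
Since the indicial polynomial factors as (r - r_1)(r - r_2), D(n) = (r_1 + n - r_1)(r_1 + n - r_2) = n(n + 7/2).
Evaluating step by step (a_0 = 1):
  n = 1: D(1) = 1(1 + 7/2) = 9/2; numerator = 2(1) = 2; a_1 = (2)/(9/2) = 4/9
  n = 2: D(2) = 2(2 + 7/2) = 11; numerator = 2(4/9) - 1(1) = -1/9; a_2 = (-1/9)/(11) = -1/99
  n = 3: D(3) = 3(3 + 7/2) = 39/2; numerator = 2(-1/99) - 1(4/9) = -46/99; a_3 = (-46/99)/(39/2) = -92/3861
  n = 4: D(4) = 4(4 + 7/2) = 30; numerator = 2(-92/3861) - 1(-1/99) = -145/3861; a_4 = (-145/3861)/(30) = -29/23166

r = 5/2; a_0 = 1; a_1 = 4/9; a_2 = -1/99; a_3 = -92/3861; a_4 = -29/23166


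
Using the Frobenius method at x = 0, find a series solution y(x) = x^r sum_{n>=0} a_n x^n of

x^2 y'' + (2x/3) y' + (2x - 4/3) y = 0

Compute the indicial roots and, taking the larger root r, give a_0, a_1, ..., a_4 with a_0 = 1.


Write in Frobenius form y'' + (p(x)/x) y' + (q(x)/x^2) y = 0:
  p(x) = 2/3,  q(x) = 2x - 4/3.
Indicial equation: r(r-1) + (2/3) r + (-4/3) = 0 -> roots r_1 = 4/3, r_2 = -1.
Take r = r_1 = 4/3. Let y(x) = x^r sum_{n>=0} a_n x^n with a_0 = 1.
Substitute y = x^r sum a_n x^n and match x^{r+n}. The recurrence is
  D(n) a_n + 2 a_{n-1} = 0,  where D(n) = (r+n)(r+n-1) + (2/3)(r+n) + (-4/3).
  a_n = -2 / D(n) * a_{n-1}.
Since the indicial polynomial factors as (r - r_1)(r - r_2), D(n) = (r_1 + n - r_1)(r_1 + n - r_2) = n(n + 7/3).
Evaluating step by step (a_0 = 1):
  n = 1: D(1) = 1(1 + 7/3) = 10/3; numerator = -2(1) = -2; a_1 = (-2)/(10/3) = -3/5
  n = 2: D(2) = 2(2 + 7/3) = 26/3; numerator = -2(-3/5) = 6/5; a_2 = (6/5)/(26/3) = 9/65
  n = 3: D(3) = 3(3 + 7/3) = 16; numerator = -2(9/65) = -18/65; a_3 = (-18/65)/(16) = -9/520
  n = 4: D(4) = 4(4 + 7/3) = 76/3; numerator = -2(-9/520) = 9/260; a_4 = (9/260)/(76/3) = 27/19760

r = 4/3; a_0 = 1; a_1 = -3/5; a_2 = 9/65; a_3 = -9/520; a_4 = 27/19760


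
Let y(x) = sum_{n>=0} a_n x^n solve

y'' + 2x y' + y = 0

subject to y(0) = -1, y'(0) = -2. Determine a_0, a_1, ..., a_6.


Ansatz: y(x) = sum_{n>=0} a_n x^n, so y'(x) = sum_{n>=1} n a_n x^(n-1) and y''(x) = sum_{n>=2} n(n-1) a_n x^(n-2).
Substitute into P(x) y'' + Q(x) y' + R(x) y = 0 with P(x) = 1, Q(x) = 2x, R(x) = 1, and match powers of x.
Initial conditions: a_0 = -1, a_1 = -2.
Setting the coefficient of each power of x to zero and solving order by order (substituting the coefficients already found):
  x^0: 2 a_2 + a_0 = 0  ->  2 a_2 = -a_0 = 1  ->  a_2 = 1/2
  x^1: 6 a_3 + 3 a_1 = 0  ->  6 a_3 = -3 a_1 = 6  ->  a_3 = 1
  x^2: 12 a_4 + 5 a_2 = 0  ->  12 a_4 = -5 a_2 = -5/2  ->  a_4 = -5/24
  x^3: 20 a_5 + 7 a_3 = 0  ->  20 a_5 = -7 a_3 = -7  ->  a_5 = -7/20
  x^4: 30 a_6 + 9 a_4 = 0  ->  30 a_6 = -9 a_4 = 15/8  ->  a_6 = 1/16
Truncated series: y(x) = -1 - 2 x + (1/2) x^2 + x^3 - (5/24) x^4 - (7/20) x^5 + (1/16) x^6 + O(x^7).

a_0 = -1; a_1 = -2; a_2 = 1/2; a_3 = 1; a_4 = -5/24; a_5 = -7/20; a_6 = 1/16


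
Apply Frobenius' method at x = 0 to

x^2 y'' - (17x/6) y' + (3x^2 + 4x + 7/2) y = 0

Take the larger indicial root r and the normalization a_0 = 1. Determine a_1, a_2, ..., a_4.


Write in Frobenius form y'' + (p(x)/x) y' + (q(x)/x^2) y = 0:
  p(x) = -17/6,  q(x) = 3x^2 + 4x + 7/2.
Indicial equation: r(r-1) + (-17/6) r + (7/2) = 0 -> roots r_1 = 7/3, r_2 = 3/2.
Take r = r_1 = 7/3. Let y(x) = x^r sum_{n>=0} a_n x^n with a_0 = 1.
Substitute y = x^r sum a_n x^n and match x^{r+n}. The recurrence is
  D(n) a_n + 4 a_{n-1} + 3 a_{n-2} = 0,  where D(n) = (r+n)(r+n-1) + (-17/6)(r+n) + (7/2).
  a_n = [-4 a_{n-1} - 3 a_{n-2}] / D(n).
Since the indicial polynomial factors as (r - r_1)(r - r_2), D(n) = (r_1 + n - r_1)(r_1 + n - r_2) = n(n + 5/6).
Evaluating step by step (a_0 = 1):
  n = 1: D(1) = 1(1 + 5/6) = 11/6; numerator = -4(1) = -4; a_1 = (-4)/(11/6) = -24/11
  n = 2: D(2) = 2(2 + 5/6) = 17/3; numerator = -4(-24/11) - 3(1) = 63/11; a_2 = (63/11)/(17/3) = 189/187
  n = 3: D(3) = 3(3 + 5/6) = 23/2; numerator = -4(189/187) - 3(-24/11) = 468/187; a_3 = (468/187)/(23/2) = 936/4301
  n = 4: D(4) = 4(4 + 5/6) = 58/3; numerator = -4(936/4301) - 3(189/187) = -16785/4301; a_4 = (-16785/4301)/(58/3) = -50355/249458

r = 7/3; a_0 = 1; a_1 = -24/11; a_2 = 189/187; a_3 = 936/4301; a_4 = -50355/249458


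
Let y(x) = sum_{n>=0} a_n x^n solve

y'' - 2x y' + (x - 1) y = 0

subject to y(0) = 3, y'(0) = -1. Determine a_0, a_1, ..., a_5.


Ansatz: y(x) = sum_{n>=0} a_n x^n, so y'(x) = sum_{n>=1} n a_n x^(n-1) and y''(x) = sum_{n>=2} n(n-1) a_n x^(n-2).
Substitute into P(x) y'' + Q(x) y' + R(x) y = 0 with P(x) = 1, Q(x) = -2x, R(x) = x - 1, and match powers of x.
Initial conditions: a_0 = 3, a_1 = -1.
Setting the coefficient of each power of x to zero and solving order by order (substituting the coefficients already found):
  x^0: 2 a_2 - a_0 = 0  ->  2 a_2 = a_0 = 3  ->  a_2 = 3/2
  x^1: 6 a_3 - 3 a_1 + a_0 = 0  ->  6 a_3 = 3 a_1 - a_0 = -6  ->  a_3 = -1
  x^2: 12 a_4 - 5 a_2 + a_1 = 0  ->  12 a_4 = 5 a_2 - a_1 = 17/2  ->  a_4 = 17/24
  x^3: 20 a_5 - 7 a_3 + a_2 = 0  ->  20 a_5 = 7 a_3 - a_2 = -17/2  ->  a_5 = -17/40
Truncated series: y(x) = 3 - x + (3/2) x^2 - x^3 + (17/24) x^4 - (17/40) x^5 + O(x^6).

a_0 = 3; a_1 = -1; a_2 = 3/2; a_3 = -1; a_4 = 17/24; a_5 = -17/40


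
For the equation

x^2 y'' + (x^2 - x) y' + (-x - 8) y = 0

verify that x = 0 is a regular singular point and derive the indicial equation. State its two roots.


Divide by x^2 to reach normal form y'' + P_1(x) y' + P_2(x) y = 0 with P_1(x) = 1 - 1/x and P_2(x) = -1/x - 8/x^2.
x = 0 is a singular point because the y'-coefficient 1 - 1/x has a pole at x = 0 and the y-coefficient -1/x - 8/x^2 has a pole at x = 0.
It is a regular singular point because x P_1(x) = p(x) = x - 1 and x^2 P_2(x) = q(x) = -x - 8 are polynomials, hence analytic at x = 0.
p(0) = -1,  q(0) = -8.
Indicial equation: r(r-1) + p(0) r + q(0) = 0, i.e. r^2 + (p(0) - 1) r + q(0) = 0, i.e. r^2 - 2 r - 8 = 0.
Discriminant: (-2)^2 - 4(-8) = 36, so r = (2 ± 6)/2.
Solving: r_1 = 4, r_2 = -2.

indicial: r^2 - 2 r - 8 = 0; roots r_1 = 4, r_2 = -2


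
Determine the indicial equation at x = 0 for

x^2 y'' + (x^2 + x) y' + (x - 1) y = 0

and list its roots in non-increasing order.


Divide by x^2 to reach normal form y'' + P_1(x) y' + P_2(x) y = 0 with P_1(x) = 1 + 1/x and P_2(x) = 1/x - 1/x^2.
x = 0 is a singular point because the y'-coefficient 1 + 1/x has a pole at x = 0 and the y-coefficient 1/x - 1/x^2 has a pole at x = 0.
It is a regular singular point because x P_1(x) = p(x) = x + 1 and x^2 P_2(x) = q(x) = x - 1 are polynomials, hence analytic at x = 0.
p(0) = 1,  q(0) = -1.
Indicial equation: r(r-1) + p(0) r + q(0) = 0, i.e. r^2 + (p(0) - 1) r + q(0) = 0, i.e. r^2 - 1 = 0.
Discriminant: (0)^2 - 4(-1) = 4, so r = (0 ± 2)/2.
Solving: r_1 = 1, r_2 = -1.

indicial: r^2 - 1 = 0; roots r_1 = 1, r_2 = -1


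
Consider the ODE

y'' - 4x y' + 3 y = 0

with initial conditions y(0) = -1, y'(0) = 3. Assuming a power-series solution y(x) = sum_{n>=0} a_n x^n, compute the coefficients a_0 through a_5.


Ansatz: y(x) = sum_{n>=0} a_n x^n, so y'(x) = sum_{n>=1} n a_n x^(n-1) and y''(x) = sum_{n>=2} n(n-1) a_n x^(n-2).
Substitute into P(x) y'' + Q(x) y' + R(x) y = 0 with P(x) = 1, Q(x) = -4x, R(x) = 3, and match powers of x.
Initial conditions: a_0 = -1, a_1 = 3.
Setting the coefficient of each power of x to zero and solving order by order (substituting the coefficients already found):
  x^0: 2 a_2 + 3 a_0 = 0  ->  2 a_2 = -3 a_0 = 3  ->  a_2 = 3/2
  x^1: 6 a_3 - a_1 = 0  ->  6 a_3 = a_1 = 3  ->  a_3 = 1/2
  x^2: 12 a_4 - 5 a_2 = 0  ->  12 a_4 = 5 a_2 = 15/2  ->  a_4 = 5/8
  x^3: 20 a_5 - 9 a_3 = 0  ->  20 a_5 = 9 a_3 = 9/2  ->  a_5 = 9/40
Truncated series: y(x) = -1 + 3 x + (3/2) x^2 + (1/2) x^3 + (5/8) x^4 + (9/40) x^5 + O(x^6).

a_0 = -1; a_1 = 3; a_2 = 3/2; a_3 = 1/2; a_4 = 5/8; a_5 = 9/40


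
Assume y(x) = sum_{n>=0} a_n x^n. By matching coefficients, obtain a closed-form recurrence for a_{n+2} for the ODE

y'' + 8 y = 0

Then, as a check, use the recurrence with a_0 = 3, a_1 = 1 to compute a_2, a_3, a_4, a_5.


Substitute y = sum_n a_n x^n into y'' + (const) y = 0.
y''(x) = sum_{n>=0} (n+2)(n+1) a_{n+2} x^n.
The ODE becomes sum_n [(n+2)(n+1) a_{n+2} + 8 a_n] x^n = 0.
Setting each coefficient to zero gives the recurrence:
  (n+2)(n+1) a_{n+2} + 8 a_n = 0,
  a_{n+2} = -8 / ((n+1)(n+2)) a_n.

Check with a_0 = 3, a_1 = 1 (apply the recurrence for n = 0, 1, 2, 3): a_0 = 3, a_1 = 1, a_2 = -12, a_3 = -4/3, a_4 = 8, a_5 = 8/15.

a_{n+2} = -8/((n+1)(n+2)) * a_n; check: a_0 = 3, a_1 = 1, a_2 = -12, a_3 = -4/3, a_4 = 8, a_5 = 8/15


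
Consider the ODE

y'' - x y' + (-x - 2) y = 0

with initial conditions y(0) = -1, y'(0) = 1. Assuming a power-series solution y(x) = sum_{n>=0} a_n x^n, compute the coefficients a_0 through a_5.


Ansatz: y(x) = sum_{n>=0} a_n x^n, so y'(x) = sum_{n>=1} n a_n x^(n-1) and y''(x) = sum_{n>=2} n(n-1) a_n x^(n-2).
Substitute into P(x) y'' + Q(x) y' + R(x) y = 0 with P(x) = 1, Q(x) = -x, R(x) = -x - 2, and match powers of x.
Initial conditions: a_0 = -1, a_1 = 1.
Setting the coefficient of each power of x to zero and solving order by order (substituting the coefficients already found):
  x^0: 2 a_2 - 2 a_0 = 0  ->  2 a_2 = 2 a_0 = -2  ->  a_2 = -1
  x^1: 6 a_3 - 3 a_1 - a_0 = 0  ->  6 a_3 = 3 a_1 + a_0 = 2  ->  a_3 = 1/3
  x^2: 12 a_4 - 4 a_2 - a_1 = 0  ->  12 a_4 = 4 a_2 + a_1 = -3  ->  a_4 = -1/4
  x^3: 20 a_5 - 5 a_3 - a_2 = 0  ->  20 a_5 = 5 a_3 + a_2 = 2/3  ->  a_5 = 1/30
Truncated series: y(x) = -1 + x - x^2 + (1/3) x^3 - (1/4) x^4 + (1/30) x^5 + O(x^6).

a_0 = -1; a_1 = 1; a_2 = -1; a_3 = 1/3; a_4 = -1/4; a_5 = 1/30


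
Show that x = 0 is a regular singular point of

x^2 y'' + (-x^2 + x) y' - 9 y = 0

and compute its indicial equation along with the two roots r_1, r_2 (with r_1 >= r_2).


Divide by x^2 to reach normal form y'' + P_1(x) y' + P_2(x) y = 0 with P_1(x) = -1 + 1/x and P_2(x) = -9/x^2.
x = 0 is a singular point because the y'-coefficient -1 + 1/x has a pole at x = 0 and the y-coefficient -9/x^2 has a pole at x = 0.
It is a regular singular point because x P_1(x) = p(x) = 1 - x and x^2 P_2(x) = q(x) = -9 are polynomials, hence analytic at x = 0.
p(0) = 1,  q(0) = -9.
Indicial equation: r(r-1) + p(0) r + q(0) = 0, i.e. r^2 + (p(0) - 1) r + q(0) = 0, i.e. r^2 - 9 = 0.
Discriminant: (0)^2 - 4(-9) = 36, so r = (0 ± 6)/2.
Solving: r_1 = 3, r_2 = -3.

indicial: r^2 - 9 = 0; roots r_1 = 3, r_2 = -3


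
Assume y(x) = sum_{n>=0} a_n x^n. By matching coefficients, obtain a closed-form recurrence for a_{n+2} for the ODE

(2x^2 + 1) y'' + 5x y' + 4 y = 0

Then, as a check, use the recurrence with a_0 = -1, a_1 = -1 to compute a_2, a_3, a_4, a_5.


Substitute y = sum_n a_n x^n.
(1 + 2 x^2) y'' contributes (n+2)(n+1) a_{n+2} + 2 n(n-1) a_n at x^n.
5 x y'(x) contributes 5 n a_n at x^n.
4 y(x) contributes 4 a_n at x^n.
Matching x^n: (n+2)(n+1) a_{n+2} + (2 n(n-1) + 5 n + 4) a_n = 0.
Thus a_{n+2} = (-2 n(n-1) - 5 n - 4) / ((n+1)(n+2)) * a_n.

Check with a_0 = -1, a_1 = -1 (apply the recurrence for n = 0, 1, 2, 3): a_0 = -1, a_1 = -1, a_2 = 2, a_3 = 3/2, a_4 = -3, a_5 = -93/40.

a_(n+2) = (-2 n(n-1) - 5 n - 4) / ((n+1)(n+2)) * a_n; check: a_0 = -1, a_1 = -1, a_2 = 2, a_3 = 3/2, a_4 = -3, a_5 = -93/40
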